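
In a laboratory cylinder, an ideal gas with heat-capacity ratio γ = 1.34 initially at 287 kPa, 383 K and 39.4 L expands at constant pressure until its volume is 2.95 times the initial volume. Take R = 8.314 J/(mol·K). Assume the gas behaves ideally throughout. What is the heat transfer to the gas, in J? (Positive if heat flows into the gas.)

86900 J

n = P₁V₁/(RT₁) = 287×39.4/(8.314×383) = 3.55 mol.
Isobaric: P stays 287 kPa; V/T = const ⇒ T₂ = 1130 K, V₂ = 116 L.
W = PΔV = 287×(116−39.4) kPa·L = 22100 J.
ΔU = nCvΔT = 3.55×24.5×(1130−383) = 64900 J.
Q = ΔU + W = nCpΔT = 86900 J.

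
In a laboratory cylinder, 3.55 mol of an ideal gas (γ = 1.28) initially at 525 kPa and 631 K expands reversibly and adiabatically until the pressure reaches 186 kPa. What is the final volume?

V₁ = nRT₁/P₁ = 3.55×8.314×631/525 = 35.5 L.
Adiabatic: T₂/T₁ = (P₂/P₁)^((γ−1)/γ) ⇒ T₂ = 631×(0.354)^0.219 = 503 K; V₂ = 79.8 L.

79.8 L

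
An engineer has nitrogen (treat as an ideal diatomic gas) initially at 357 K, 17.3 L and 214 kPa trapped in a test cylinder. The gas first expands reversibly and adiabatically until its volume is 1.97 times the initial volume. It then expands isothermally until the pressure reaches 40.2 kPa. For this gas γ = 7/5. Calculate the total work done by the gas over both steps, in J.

n = P₁V₁/(RT₁) = 214×17.3/(8.314×357) = 1.25 mol.
Step 1 — Adiabatic: TV^(γ−1) = const ⇒ T₂ = 357×(0.508)^0.400 = 272 K; PV^γ = const ⇒ P₂ = 82.8 kPa.
ΔU = nCvΔT = 1.25×20.8×(272−357) = -2200 J.
Q = 0 for an adiabatic process, so W = −ΔU = 2200 J.
State after step 1: P = 82.8 kPa, V = 34.1 L, T = 272 K.
Step 2 — Isothermal: T stays 272 K; PV = const ⇒ V₂ = 70.2 L, P₂ = 40.2 kPa.
ΔU = 0 (ideal gas, T constant).
W = nRT ln(V₂/V₁) = 1.25×8.314×272×ln(2.06) = 2040 J.
Q = ΔU + W = 2040 J.
Net over both steps: W = 4240 J, Q = 2040 J, ΔU = -2200 J.

4240 J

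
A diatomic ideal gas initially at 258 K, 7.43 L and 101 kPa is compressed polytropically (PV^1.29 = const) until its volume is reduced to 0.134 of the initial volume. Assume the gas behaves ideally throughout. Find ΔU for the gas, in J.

1480 J

n = P₁V₁/(RT₁) = 101×7.43/(8.314×258) = 0.350 mol.
Polytropic n=1.29: T₂ = T₁(V₁/V₂)^(n−1) = 258×(7.46)^0.29 = 462 K; P₂ = P₁(V₁/V₂)^n = 1350 kPa.
For an ideal gas ΔU = nCvΔT with Cv = (5/2)R = 20.8 J/(mol·K).
ΔU = 0.350×20.8×(462−258) = 1480 J.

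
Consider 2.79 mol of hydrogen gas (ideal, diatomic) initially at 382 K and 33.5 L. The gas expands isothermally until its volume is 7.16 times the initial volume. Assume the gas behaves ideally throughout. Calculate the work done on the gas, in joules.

P₁ = nRT₁/V₁ = 2.79×8.314×382/33.5 = 265 kPa.
Isothermal: T stays 382 K; PV = const ⇒ V₂ = 240 L, P₂ = 36.9 kPa.
W = nRT ln(V₂/V₁) = 2.79×8.314×382×ln(7.16) = 17400 J.
Work done on the gas = −W_by = -17400 J.

-17400 J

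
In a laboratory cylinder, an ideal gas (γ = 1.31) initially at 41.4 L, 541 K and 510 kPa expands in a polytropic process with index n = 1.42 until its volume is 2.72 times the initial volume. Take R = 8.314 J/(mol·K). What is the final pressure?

Polytropic n=1.42: T₂ = T₁(V₁/V₂)^(n−1) = 541×(0.368)^0.42 = 355 K; P₂ = P₁(V₁/V₂)^n = 123 kPa.

123 kPa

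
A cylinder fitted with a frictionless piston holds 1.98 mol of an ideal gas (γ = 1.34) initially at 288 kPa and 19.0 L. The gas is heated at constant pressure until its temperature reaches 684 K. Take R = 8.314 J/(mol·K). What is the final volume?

39.1 L

T₁ = P₁V₁/(nR) = 288×19.0/(1.98×8.314) = 332 K.
Isobaric: P stays 288 kPa; V/T = const ⇒ T₂ = 684 K, V₂ = 39.1 L.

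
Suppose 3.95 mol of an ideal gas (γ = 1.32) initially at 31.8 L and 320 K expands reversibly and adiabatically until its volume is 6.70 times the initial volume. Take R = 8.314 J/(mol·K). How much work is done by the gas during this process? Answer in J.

15000 J

P₁ = nRT₁/V₁ = 3.95×8.314×320/31.8 = 330 kPa.
Adiabatic: TV^(γ−1) = const ⇒ T₂ = 320×(0.149)^0.320 = 174 K; PV^γ = const ⇒ P₂ = 26.8 kPa.
ΔU = nCvΔT = 3.95×26.0×(174−320) = -15000 J.
Q = 0 for an adiabatic process, so W = −ΔU = 15000 J.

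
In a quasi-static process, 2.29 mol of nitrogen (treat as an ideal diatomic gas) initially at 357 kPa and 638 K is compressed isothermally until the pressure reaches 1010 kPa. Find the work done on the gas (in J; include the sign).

V₁ = nRT₁/P₁ = 2.29×8.314×638/357 = 34.0 L.
Isothermal: T stays 638 K; PV = const ⇒ V₂ = 12.0 L, P₂ = 1010 kPa.
W = nRT ln(V₂/V₁) = 2.29×8.314×638×ln(0.353) = -12600 J.
Work done on the gas = −W_by = 12600 J.

12600 J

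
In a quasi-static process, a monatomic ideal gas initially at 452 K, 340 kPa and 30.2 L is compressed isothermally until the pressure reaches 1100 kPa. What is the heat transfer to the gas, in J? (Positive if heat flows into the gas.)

n = P₁V₁/(RT₁) = 340×30.2/(8.314×452) = 2.73 mol.
Isothermal: T stays 452 K; PV = const ⇒ V₂ = 9.33 L, P₂ = 1100 kPa.
ΔU = 0 (ideal gas, T constant).
W = nRT ln(V₂/V₁) = 2.73×8.314×452×ln(0.309) = -12100 J.
Q = ΔU + W = -12100 J.

-12100 J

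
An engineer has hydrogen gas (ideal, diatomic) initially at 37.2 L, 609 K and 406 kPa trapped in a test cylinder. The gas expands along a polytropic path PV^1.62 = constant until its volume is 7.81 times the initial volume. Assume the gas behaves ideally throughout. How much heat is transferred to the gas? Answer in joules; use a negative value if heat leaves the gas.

-9650 J

n = P₁V₁/(RT₁) = 406×37.2/(8.314×609) = 2.98 mol.
Polytropic n=1.62: T₂ = T₁(V₁/V₂)^(n−1) = 609×(0.128)^0.62 = 170 K; P₂ = P₁(V₁/V₂)^n = 14.5 kPa.
W = (P₁V₁−P₂V₂)/(n−1) = (406×37.2−14.5×291)/0.62 = 17500 J.
ΔU = nCvΔT = 2.98×20.8×(170−609) = -27200 J.
Q = ΔU + W = -9650 J.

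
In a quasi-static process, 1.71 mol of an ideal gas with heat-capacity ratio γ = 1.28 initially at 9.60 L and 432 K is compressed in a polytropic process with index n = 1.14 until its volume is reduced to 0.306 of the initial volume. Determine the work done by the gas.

P₁ = nRT₁/V₁ = 1.71×8.314×432/9.60 = 640 kPa.
Polytropic n=1.14: T₂ = T₁(V₁/V₂)^(n−1) = 432×(3.27)^0.14 = 510 K; P₂ = P₁(V₁/V₂)^n = 2470 kPa.
W = (P₁V₁−P₂V₂)/(n−1) = (640×9.60−2470×2.94)/0.14 = -7910 J.

-7910 J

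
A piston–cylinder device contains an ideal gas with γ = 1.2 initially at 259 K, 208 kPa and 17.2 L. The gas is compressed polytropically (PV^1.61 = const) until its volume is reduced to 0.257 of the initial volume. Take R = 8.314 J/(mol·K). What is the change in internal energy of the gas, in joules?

23100 J

n = P₁V₁/(RT₁) = 208×17.2/(8.314×259) = 1.66 mol.
Polytropic n=1.61: T₂ = T₁(V₁/V₂)^(n−1) = 259×(3.89)^0.61 = 593 K; P₂ = P₁(V₁/V₂)^n = 1850 kPa.
For an ideal gas ΔU = nCvΔT with Cv = R/(γ−1) = 41.6 J/(mol·K).
ΔU = 1.66×41.6×(593−259) = 23100 J.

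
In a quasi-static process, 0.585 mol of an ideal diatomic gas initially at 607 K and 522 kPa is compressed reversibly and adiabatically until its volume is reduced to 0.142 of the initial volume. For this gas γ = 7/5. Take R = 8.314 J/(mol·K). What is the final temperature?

V₁ = nRT₁/P₁ = 0.585×8.314×607/522 = 5.66 L.
Adiabatic: TV^(γ−1) = const ⇒ T₂ = 607×(7.04)^0.400 = 1330 K; PV^γ = const ⇒ P₂ = 8030 kPa.

1330 K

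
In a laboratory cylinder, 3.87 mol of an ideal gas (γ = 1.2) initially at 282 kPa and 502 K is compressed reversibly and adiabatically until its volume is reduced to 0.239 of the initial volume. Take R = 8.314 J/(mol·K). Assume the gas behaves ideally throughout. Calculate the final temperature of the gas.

668 K

V₁ = nRT₁/P₁ = 3.87×8.314×502/282 = 57.3 L.
Adiabatic: TV^(γ−1) = const ⇒ T₂ = 502×(4.18)^0.200 = 668 K; PV^γ = const ⇒ P₂ = 1570 kPa.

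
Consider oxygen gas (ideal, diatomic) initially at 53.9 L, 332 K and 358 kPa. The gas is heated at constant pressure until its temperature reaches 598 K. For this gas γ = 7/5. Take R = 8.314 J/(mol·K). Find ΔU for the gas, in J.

n = P₁V₁/(RT₁) = 358×53.9/(8.314×332) = 6.99 mol.
Isobaric: P stays 358 kPa; V/T = const ⇒ T₂ = 598 K, V₂ = 97.1 L.
For an ideal gas ΔU = nCvΔT with Cv = (5/2)R = 20.8 J/(mol·K).
ΔU = 6.99×20.8×(598−332) = 38700 J.

38700 J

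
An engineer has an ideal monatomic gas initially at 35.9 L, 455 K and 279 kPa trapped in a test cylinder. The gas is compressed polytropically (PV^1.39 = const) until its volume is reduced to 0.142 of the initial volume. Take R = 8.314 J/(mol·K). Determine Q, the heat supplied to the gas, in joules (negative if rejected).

-12200 J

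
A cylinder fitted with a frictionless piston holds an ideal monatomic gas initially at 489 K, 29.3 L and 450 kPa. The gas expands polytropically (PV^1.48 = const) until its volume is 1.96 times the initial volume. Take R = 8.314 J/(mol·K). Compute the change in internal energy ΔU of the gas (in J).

n = P₁V₁/(RT₁) = 450×29.3/(8.314×489) = 3.24 mol.
Polytropic n=1.48: T₂ = T₁(V₁/V₂)^(n−1) = 489×(0.510)^0.48 = 354 K; P₂ = P₁(V₁/V₂)^n = 166 kPa.
For an ideal gas ΔU = nCvΔT with Cv = (3/2)R = 12.5 J/(mol·K).
ΔU = 3.24×12.5×(354−489) = -5460 J.

-5460 J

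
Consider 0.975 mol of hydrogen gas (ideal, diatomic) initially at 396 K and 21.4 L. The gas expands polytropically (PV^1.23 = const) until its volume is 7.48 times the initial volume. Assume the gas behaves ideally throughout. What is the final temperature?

249 K

P₁ = nRT₁/V₁ = 0.975×8.314×396/21.4 = 150 kPa.
Polytropic n=1.23: T₂ = T₁(V₁/V₂)^(n−1) = 396×(0.134)^0.23 = 249 K; P₂ = P₁(V₁/V₂)^n = 12.6 kPa.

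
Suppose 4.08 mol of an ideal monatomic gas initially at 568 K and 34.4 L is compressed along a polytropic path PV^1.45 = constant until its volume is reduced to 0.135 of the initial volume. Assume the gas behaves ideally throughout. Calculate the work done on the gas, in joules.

P₁ = nRT₁/V₁ = 4.08×8.314×568/34.4 = 560 kPa.
Polytropic n=1.45: T₂ = T₁(V₁/V₂)^(n−1) = 568×(7.41)^0.45 = 1400 K; P₂ = P₁(V₁/V₂)^n = 10200 kPa.
W = (P₁V₁−P₂V₂)/(n−1) = (560×34.4−10200×4.64)/0.45 = -62600 J.
Work done on the gas = −W_by = 62600 J.

62600 J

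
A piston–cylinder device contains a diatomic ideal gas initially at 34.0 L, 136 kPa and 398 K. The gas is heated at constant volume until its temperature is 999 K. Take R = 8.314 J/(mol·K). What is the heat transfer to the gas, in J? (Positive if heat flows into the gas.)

17500 J

n = P₁V₁/(RT₁) = 136×34.0/(8.314×398) = 1.40 mol.
Isochoric: V stays 34.0 L; P/T = const ⇒ T₂ = 999 K, P₂ = 341 kPa.
W = 0 (no volume change).
ΔU = nCvΔT = 1.40×20.8×(999−398) = 17500 J.
Q = ΔU = 17500 J.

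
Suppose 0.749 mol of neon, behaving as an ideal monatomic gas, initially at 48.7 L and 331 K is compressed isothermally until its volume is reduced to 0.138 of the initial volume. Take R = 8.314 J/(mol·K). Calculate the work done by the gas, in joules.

P₁ = nRT₁/V₁ = 0.749×8.314×331/48.7 = 42.3 kPa.
Isothermal: T stays 331 K; PV = const ⇒ V₂ = 6.72 L, P₂ = 307 kPa.
W = nRT ln(V₂/V₁) = 0.749×8.314×331×ln(0.138) = -4080 J.

-4080 J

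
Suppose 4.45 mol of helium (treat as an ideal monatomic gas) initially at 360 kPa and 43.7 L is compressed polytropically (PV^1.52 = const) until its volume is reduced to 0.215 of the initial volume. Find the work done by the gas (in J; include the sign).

-37000 J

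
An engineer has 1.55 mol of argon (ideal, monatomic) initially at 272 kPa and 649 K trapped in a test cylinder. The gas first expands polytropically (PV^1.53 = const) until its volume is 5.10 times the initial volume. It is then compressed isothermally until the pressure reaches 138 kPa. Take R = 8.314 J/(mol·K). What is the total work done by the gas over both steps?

V₁ = nRT₁/P₁ = 1.55×8.314×649/272 = 30.7 L.
Step 1 — Polytropic n=1.53: T₂ = T₁(V₁/V₂)^(n−1) = 649×(0.196)^0.53 = 274 K; P₂ = P₁(V₁/V₂)^n = 22.5 kPa.
W = (P₁V₁−P₂V₂)/(n−1) = (272×30.7−22.5×157)/0.53 = 9130 J.
ΔU = nCvΔT = 1.55×12.5×(274−649) = -7260 J.
Q = ΔU + W = 1870 J.
State after step 1: P = 22.5 kPa, V = 157 L, T = 274 K.
Step 2 — Isothermal: T stays 274 K; PV = const ⇒ V₂ = 25.6 L, P₂ = 138 kPa.
ΔU = 0 (ideal gas, T constant).
W = nRT ln(V₂/V₁) = 1.55×8.314×274×ln(0.163) = -6400 J.
Q = ΔU + W = -6400 J.
Net over both steps: W = 2730 J, Q = -4530 J, ΔU = -7260 J.

2730 J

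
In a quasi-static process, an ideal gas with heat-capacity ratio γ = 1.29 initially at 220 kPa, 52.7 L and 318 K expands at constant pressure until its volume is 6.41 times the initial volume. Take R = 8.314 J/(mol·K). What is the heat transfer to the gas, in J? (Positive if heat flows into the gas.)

n = P₁V₁/(RT₁) = 220×52.7/(8.314×318) = 4.39 mol.
Isobaric: P stays 220 kPa; V/T = const ⇒ T₂ = 2040 K, V₂ = 338 L.
W = PΔV = 220×(338−52.7) kPa·L = 62700 J.
ΔU = nCvΔT = 4.39×28.7×(2040−318) = 216000 J.
Q = ΔU + W = nCpΔT = 279000 J.

279000 J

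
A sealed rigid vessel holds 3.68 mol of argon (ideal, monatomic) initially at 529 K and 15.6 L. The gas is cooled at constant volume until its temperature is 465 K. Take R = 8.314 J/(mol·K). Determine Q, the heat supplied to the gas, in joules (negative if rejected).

P₁ = nRT₁/V₁ = 3.68×8.314×529/15.6 = 1040 kPa.
Isochoric: V stays 15.6 L; P/T = const ⇒ T₂ = 465 K, P₂ = 912 kPa.
W = 0 (no volume change).
ΔU = nCvΔT = 3.68×12.5×(465−529) = -2940 J.
Q = ΔU = -2940 J.

-2940 J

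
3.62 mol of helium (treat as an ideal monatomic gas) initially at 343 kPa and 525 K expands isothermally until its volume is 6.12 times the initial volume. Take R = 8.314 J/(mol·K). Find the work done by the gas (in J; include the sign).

28600 J

V₁ = nRT₁/P₁ = 3.62×8.314×525/343 = 46.1 L.
Isothermal: T stays 525 K; PV = const ⇒ V₂ = 282 L, P₂ = 56.0 kPa.
W = nRT ln(V₂/V₁) = 3.62×8.314×525×ln(6.12) = 28600 J.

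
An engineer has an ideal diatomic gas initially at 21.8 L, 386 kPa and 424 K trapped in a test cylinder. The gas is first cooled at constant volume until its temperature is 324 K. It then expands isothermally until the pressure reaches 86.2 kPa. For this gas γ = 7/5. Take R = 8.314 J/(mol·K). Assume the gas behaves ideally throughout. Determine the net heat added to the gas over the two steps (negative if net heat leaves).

2950 J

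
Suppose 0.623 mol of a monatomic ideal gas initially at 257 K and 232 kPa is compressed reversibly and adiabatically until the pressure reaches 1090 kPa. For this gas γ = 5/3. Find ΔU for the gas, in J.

V₁ = nRT₁/P₁ = 0.623×8.314×257/232 = 5.74 L.
Adiabatic: T₂/T₁ = (P₂/P₁)^((γ−1)/γ) ⇒ T₂ = 257×(4.70)^0.400 = 477 K; V₂ = 2.27 L.
For an ideal gas ΔU = nCvΔT with Cv = (3/2)R = 12.5 J/(mol·K).
ΔU = 0.623×12.5×(477−257) = 1710 J.

1710 J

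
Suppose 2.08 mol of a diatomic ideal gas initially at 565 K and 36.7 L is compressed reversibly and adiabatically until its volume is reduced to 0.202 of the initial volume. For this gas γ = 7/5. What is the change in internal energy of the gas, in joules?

21900 J

P₁ = nRT₁/V₁ = 2.08×8.314×565/36.7 = 266 kPa.
Adiabatic: TV^(γ−1) = const ⇒ T₂ = 565×(4.95)^0.400 = 1070 K; PV^γ = const ⇒ P₂ = 2500 kPa.
For an ideal gas ΔU = nCvΔT with Cv = (5/2)R = 20.8 J/(mol·K).
ΔU = 2.08×20.8×(1070−565) = 21900 J.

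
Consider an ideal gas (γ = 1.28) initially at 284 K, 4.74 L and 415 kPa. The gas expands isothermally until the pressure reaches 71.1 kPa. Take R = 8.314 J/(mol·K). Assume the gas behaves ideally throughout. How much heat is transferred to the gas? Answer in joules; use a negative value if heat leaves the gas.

n = P₁V₁/(RT₁) = 415×4.74/(8.314×284) = 0.833 mol.
Isothermal: T stays 284 K; PV = const ⇒ V₂ = 27.7 L, P₂ = 71.1 kPa.
ΔU = 0 (ideal gas, T constant).
W = nRT ln(V₂/V₁) = 0.833×8.314×284×ln(5.84) = 3470 J.
Q = ΔU + W = 3470 J.

3470 J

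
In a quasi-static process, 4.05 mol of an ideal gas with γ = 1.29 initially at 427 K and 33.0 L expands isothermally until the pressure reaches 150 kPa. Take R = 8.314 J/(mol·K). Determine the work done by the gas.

15300 J

P₁ = nRT₁/V₁ = 4.05×8.314×427/33.0 = 436 kPa.
Isothermal: T stays 427 K; PV = const ⇒ V₂ = 95.9 L, P₂ = 150 kPa.
W = nRT ln(V₂/V₁) = 4.05×8.314×427×ln(2.90) = 15300 J.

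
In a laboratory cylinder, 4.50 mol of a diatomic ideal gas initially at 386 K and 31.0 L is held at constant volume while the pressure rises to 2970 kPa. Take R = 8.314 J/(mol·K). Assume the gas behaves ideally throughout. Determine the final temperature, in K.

2460 K

P₁ = nRT₁/V₁ = 4.50×8.314×386/31.0 = 466 kPa.
Isochoric: V stays 31.0 L; P/T = const ⇒ T₂ = 2460 K, P₂ = 2970 kPa.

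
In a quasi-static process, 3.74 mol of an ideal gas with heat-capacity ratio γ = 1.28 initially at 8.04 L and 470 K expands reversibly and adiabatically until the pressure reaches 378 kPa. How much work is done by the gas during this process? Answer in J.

15200 J

P₁ = nRT₁/V₁ = 3.74×8.314×470/8.04 = 1820 kPa.
Adiabatic: T₂/T₁ = (P₂/P₁)^((γ−1)/γ) ⇒ T₂ = 470×(0.208)^0.219 = 333 K; V₂ = 27.4 L.
ΔU = nCvΔT = 3.74×29.7×(333−470) = -15200 J.
Q = 0 for an adiabatic process, so W = −ΔU = 15200 J.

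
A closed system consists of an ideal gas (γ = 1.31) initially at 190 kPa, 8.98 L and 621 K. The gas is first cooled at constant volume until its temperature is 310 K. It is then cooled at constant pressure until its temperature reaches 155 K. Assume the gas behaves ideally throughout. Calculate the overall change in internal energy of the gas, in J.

-4130 J

n = P₁V₁/(RT₁) = 190×8.98/(8.314×621) = 0.330 mol.
Step 1 — Isochoric: V stays 8.98 L; P/T = const ⇒ T₂ = 310 K, P₂ = 94.8 kPa.
W = 0 (no volume change).
ΔU = nCvΔT = 0.330×26.8×(310−621) = -2760 J.
Q = ΔU = -2760 J.
State after step 1: P = 94.8 kPa, V = 8.98 L, T = 310 K.
Step 2 — Isobaric: P stays 94.8 kPa; V/T = const ⇒ T₂ = 155 K, V₂ = 4.49 L.
W = PΔV = 94.8×(4.49−8.98) kPa·L = -426 J.
ΔU = nCvΔT = 0.330×26.8×(155−310) = -1370 J.
Q = ΔU + W = nCpΔT = -1800 J.
Net over both steps: W = -426 J, Q = -4560 J, ΔU = -4130 J.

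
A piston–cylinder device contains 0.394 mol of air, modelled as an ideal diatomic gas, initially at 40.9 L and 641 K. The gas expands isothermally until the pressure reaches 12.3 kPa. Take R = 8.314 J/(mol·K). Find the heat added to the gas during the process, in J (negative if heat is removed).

P₁ = nRT₁/V₁ = 0.394×8.314×641/40.9 = 51.3 kPa.
Isothermal: T stays 641 K; PV = const ⇒ V₂ = 171 L, P₂ = 12.3 kPa.
ΔU = 0 (ideal gas, T constant).
W = nRT ln(V₂/V₁) = 0.394×8.314×641×ln(4.17) = 3000 J.
Q = ΔU + W = 3000 J.

3000 J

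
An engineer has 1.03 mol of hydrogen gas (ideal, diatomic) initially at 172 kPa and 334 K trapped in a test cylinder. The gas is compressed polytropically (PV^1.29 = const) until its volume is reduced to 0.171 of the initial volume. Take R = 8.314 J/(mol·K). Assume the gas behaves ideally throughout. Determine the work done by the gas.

-6600 J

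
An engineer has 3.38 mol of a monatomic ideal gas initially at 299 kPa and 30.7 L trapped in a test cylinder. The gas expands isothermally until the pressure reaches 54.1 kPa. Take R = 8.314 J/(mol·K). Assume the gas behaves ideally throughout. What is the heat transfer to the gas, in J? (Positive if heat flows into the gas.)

15700 J

T₁ = P₁V₁/(nR) = 299×30.7/(3.38×8.314) = 327 K.
Isothermal: T stays 327 K; PV = const ⇒ V₂ = 170 L, P₂ = 54.1 kPa.
ΔU = 0 (ideal gas, T constant).
W = nRT ln(V₂/V₁) = 3.38×8.314×327×ln(5.53) = 15700 J.
Q = ΔU + W = 15700 J.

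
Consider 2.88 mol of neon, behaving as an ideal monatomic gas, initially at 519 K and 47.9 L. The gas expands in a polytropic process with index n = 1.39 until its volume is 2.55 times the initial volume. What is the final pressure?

P₁ = nRT₁/V₁ = 2.88×8.314×519/47.9 = 259 kPa.
Polytropic n=1.39: T₂ = T₁(V₁/V₂)^(n−1) = 519×(0.392)^0.39 = 360 K; P₂ = P₁(V₁/V₂)^n = 70.6 kPa.

70.6 kPa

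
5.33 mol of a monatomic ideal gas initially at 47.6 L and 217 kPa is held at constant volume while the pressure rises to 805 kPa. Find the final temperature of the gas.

865 K

T₁ = P₁V₁/(nR) = 217×47.6/(5.33×8.314) = 233 K.
Isochoric: V stays 47.6 L; P/T = const ⇒ T₂ = 865 K, P₂ = 805 kPa.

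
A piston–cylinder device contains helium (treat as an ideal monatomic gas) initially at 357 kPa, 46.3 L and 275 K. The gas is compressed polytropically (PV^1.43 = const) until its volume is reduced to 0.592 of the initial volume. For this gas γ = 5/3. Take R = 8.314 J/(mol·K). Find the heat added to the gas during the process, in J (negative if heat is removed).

n = P₁V₁/(RT₁) = 357×46.3/(8.314×275) = 7.23 mol.
Polytropic n=1.43: T₂ = T₁(V₁/V₂)^(n−1) = 275×(1.69)^0.43 = 345 K; P₂ = P₁(V₁/V₂)^n = 756 kPa.
W = (P₁V₁−P₂V₂)/(n−1) = (357×46.3−756×27.4)/0.43 = -9720 J.
ΔU = nCvΔT = 7.23×12.5×(345−275) = 6270 J.
Q = ΔU + W = -3450 J.

-3450 J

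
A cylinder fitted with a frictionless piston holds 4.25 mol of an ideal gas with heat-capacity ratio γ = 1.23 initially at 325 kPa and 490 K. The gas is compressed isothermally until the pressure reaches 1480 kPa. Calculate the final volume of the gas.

11.7 L

V₁ = nRT₁/P₁ = 4.25×8.314×490/325 = 53.3 L.
Isothermal: T stays 490 K; PV = const ⇒ V₂ = 11.7 L, P₂ = 1480 kPa.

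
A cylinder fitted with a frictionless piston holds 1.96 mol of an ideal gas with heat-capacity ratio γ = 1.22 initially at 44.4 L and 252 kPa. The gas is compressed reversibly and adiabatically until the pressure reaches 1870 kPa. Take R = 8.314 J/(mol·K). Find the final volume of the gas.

T₁ = P₁V₁/(nR) = 252×44.4/(1.96×8.314) = 687 K.
Adiabatic: T₂/T₁ = (P₂/P₁)^((γ−1)/γ) ⇒ T₂ = 687×(7.42)^0.180 = 986 K; V₂ = 8.59 L.

8.59 L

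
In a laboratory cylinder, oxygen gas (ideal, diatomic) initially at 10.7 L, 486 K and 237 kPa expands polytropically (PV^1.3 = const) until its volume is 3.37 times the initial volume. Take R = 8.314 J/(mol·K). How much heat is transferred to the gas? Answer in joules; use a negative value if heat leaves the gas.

645 J

n = P₁V₁/(RT₁) = 237×10.7/(8.314×486) = 0.628 mol.
Polytropic n=1.3: T₂ = T₁(V₁/V₂)^(n−1) = 486×(0.297)^0.30 = 338 K; P₂ = P₁(V₁/V₂)^n = 48.8 kPa.
W = (P₁V₁−P₂V₂)/(n−1) = (237×10.7−48.8×36.1)/0.30 = 2580 J.
ΔU = nCvΔT = 0.628×20.8×(338−486) = -1940 J.
Q = ΔU + W = 645 J.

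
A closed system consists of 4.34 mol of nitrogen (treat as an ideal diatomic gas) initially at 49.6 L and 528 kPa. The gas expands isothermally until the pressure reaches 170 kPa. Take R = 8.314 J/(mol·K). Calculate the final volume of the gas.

T₁ = P₁V₁/(nR) = 528×49.6/(4.34×8.314) = 726 K.
Isothermal: T stays 726 K; PV = const ⇒ V₂ = 154 L, P₂ = 170 kPa.

154 L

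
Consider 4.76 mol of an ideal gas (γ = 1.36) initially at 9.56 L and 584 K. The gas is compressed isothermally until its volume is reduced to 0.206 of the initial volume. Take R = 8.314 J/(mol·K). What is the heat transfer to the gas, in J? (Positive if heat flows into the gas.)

P₁ = nRT₁/V₁ = 4.76×8.314×584/9.56 = 2420 kPa.
Isothermal: T stays 584 K; PV = const ⇒ V₂ = 1.97 L, P₂ = 11700 kPa.
ΔU = 0 (ideal gas, T constant).
W = nRT ln(V₂/V₁) = 4.76×8.314×584×ln(0.206) = -36500 J.
Q = ΔU + W = -36500 J.

-36500 J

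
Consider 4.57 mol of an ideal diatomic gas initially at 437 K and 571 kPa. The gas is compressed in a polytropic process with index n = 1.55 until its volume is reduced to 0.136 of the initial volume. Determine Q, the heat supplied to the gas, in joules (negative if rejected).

22600 J

V₁ = nRT₁/P₁ = 4.57×8.314×437/571 = 29.1 L.
Polytropic n=1.55: T₂ = T₁(V₁/V₂)^(n−1) = 437×(7.35)^0.55 = 1310 K; P₂ = P₁(V₁/V₂)^n = 12600 kPa.
W = (P₁V₁−P₂V₂)/(n−1) = (571×29.1−12600×3.95)/0.55 = -60300 J.
ΔU = nCvΔT = 4.57×20.8×(1310−437) = 82900 J.
Q = ΔU + W = 22600 J.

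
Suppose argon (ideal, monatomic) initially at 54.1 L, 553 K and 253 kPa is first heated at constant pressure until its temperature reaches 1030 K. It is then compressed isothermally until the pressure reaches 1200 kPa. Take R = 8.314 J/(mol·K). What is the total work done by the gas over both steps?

-27900 J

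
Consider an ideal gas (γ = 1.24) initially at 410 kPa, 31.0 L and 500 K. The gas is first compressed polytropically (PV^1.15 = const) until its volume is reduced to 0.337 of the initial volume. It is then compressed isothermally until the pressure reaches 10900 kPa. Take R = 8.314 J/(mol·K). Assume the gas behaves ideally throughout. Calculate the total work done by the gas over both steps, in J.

-45400 J

n = P₁V₁/(RT₁) = 410×31.0/(8.314×500) = 3.06 mol.
Step 1 — Polytropic n=1.15: T₂ = T₁(V₁/V₂)^(n−1) = 500×(2.97)^0.15 = 589 K; P₂ = P₁(V₁/V₂)^n = 1430 kPa.
W = (P₁V₁−P₂V₂)/(n−1) = (410×31.0−1430×10.4)/0.15 = -15000 J.
ΔU = nCvΔT = 3.06×34.6×(589−500) = 9380 J.
Q = ΔU + W = -5630 J.
State after step 1: P = 1430 kPa, V = 10.4 L, T = 589 K.
Step 2 — Isothermal: T stays 589 K; PV = const ⇒ V₂ = 1.37 L, P₂ = 10900 kPa.
ΔU = 0 (ideal gas, T constant).
W = nRT ln(V₂/V₁) = 3.06×8.314×589×ln(0.131) = -30400 J.
Q = ΔU + W = -30400 J.
Net over both steps: W = -45400 J, Q = -36000 J, ΔU = 9380 J.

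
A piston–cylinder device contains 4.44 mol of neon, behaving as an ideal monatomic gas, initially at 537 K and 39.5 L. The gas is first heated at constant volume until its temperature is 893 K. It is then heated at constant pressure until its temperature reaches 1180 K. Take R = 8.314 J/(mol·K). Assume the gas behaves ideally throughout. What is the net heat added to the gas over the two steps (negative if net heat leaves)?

46200 J

P₁ = nRT₁/V₁ = 4.44×8.314×537/39.5 = 502 kPa.
Step 1 — Isochoric: V stays 39.5 L; P/T = const ⇒ T₂ = 893 K, P₂ = 835 kPa.
W = 0 (no volume change).
ΔU = nCvΔT = 4.44×12.5×(893−537) = 19700 J.
Q = ΔU = 19700 J.
State after step 1: P = 835 kPa, V = 39.5 L, T = 893 K.
Step 2 — Isobaric: P stays 835 kPa; V/T = const ⇒ T₂ = 1180 K, V₂ = 52.2 L.
W = PΔV = 835×(52.2−39.5) kPa·L = 10600 J.
ΔU = nCvΔT = 4.44×12.5×(1180−893) = 15900 J.
Q = ΔU + W = nCpΔT = 26500 J.
Net over both steps: W = 10600 J, Q = 46200 J, ΔU = 35600 J.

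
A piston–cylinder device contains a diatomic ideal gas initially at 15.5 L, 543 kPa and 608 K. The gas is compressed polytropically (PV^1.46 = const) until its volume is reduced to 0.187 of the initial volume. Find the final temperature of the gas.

1310 K

Polytropic n=1.46: T₂ = T₁(V₁/V₂)^(n−1) = 608×(5.35)^0.46 = 1310 K; P₂ = P₁(V₁/V₂)^n = 6280 kPa.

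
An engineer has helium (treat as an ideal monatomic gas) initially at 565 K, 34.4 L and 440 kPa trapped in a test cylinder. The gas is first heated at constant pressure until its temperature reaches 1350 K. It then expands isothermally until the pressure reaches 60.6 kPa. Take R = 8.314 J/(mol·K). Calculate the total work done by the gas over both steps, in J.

92700 J

n = P₁V₁/(RT₁) = 440×34.4/(8.314×565) = 3.22 mol.
Step 1 — Isobaric: P stays 440 kPa; V/T = const ⇒ T₂ = 1350 K, V₂ = 82.2 L.
W = PΔV = 440×(82.2−34.4) kPa·L = 21000 J.
ΔU = nCvΔT = 3.22×12.5×(1350−565) = 31500 J.
Q = ΔU + W = nCpΔT = 52600 J.
State after step 1: P = 440 kPa, V = 82.2 L, T = 1350 K.
Step 2 — Isothermal: T stays 1350 K; PV = const ⇒ V₂ = 597 L, P₂ = 60.6 kPa.
ΔU = 0 (ideal gas, T constant).
W = nRT ln(V₂/V₁) = 3.22×8.314×1350×ln(7.26) = 71700 J.
Q = ΔU + W = 71700 J.
Net over both steps: W = 92700 J, Q = 124000 J, ΔU = 31500 J.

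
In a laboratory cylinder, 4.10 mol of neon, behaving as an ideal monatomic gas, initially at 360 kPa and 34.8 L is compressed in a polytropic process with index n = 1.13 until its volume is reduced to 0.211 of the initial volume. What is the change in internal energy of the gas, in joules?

T₁ = P₁V₁/(nR) = 360×34.8/(4.10×8.314) = 368 K.
Polytropic n=1.13: T₂ = T₁(V₁/V₂)^(n−1) = 368×(4.74)^0.13 = 450 K; P₂ = P₁(V₁/V₂)^n = 2090 kPa.
For an ideal gas ΔU = nCvΔT with Cv = (3/2)R = 12.5 J/(mol·K).
ΔU = 4.10×12.5×(450−368) = 4210 J.

4210 J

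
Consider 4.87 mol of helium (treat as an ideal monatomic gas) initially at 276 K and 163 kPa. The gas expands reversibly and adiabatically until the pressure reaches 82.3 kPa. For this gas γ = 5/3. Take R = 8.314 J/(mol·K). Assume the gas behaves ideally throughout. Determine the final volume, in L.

V₁ = nRT₁/P₁ = 4.87×8.314×276/163 = 68.6 L.
Adiabatic: T₂/T₁ = (P₂/P₁)^((γ−1)/γ) ⇒ T₂ = 276×(0.505)^0.400 = 210 K; V₂ = 103 L.

103 L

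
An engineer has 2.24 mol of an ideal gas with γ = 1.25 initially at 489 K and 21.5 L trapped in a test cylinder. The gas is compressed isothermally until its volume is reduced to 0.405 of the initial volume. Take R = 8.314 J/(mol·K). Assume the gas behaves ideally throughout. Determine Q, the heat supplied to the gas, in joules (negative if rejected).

P₁ = nRT₁/V₁ = 2.24×8.314×489/21.5 = 424 kPa.
Isothermal: T stays 489 K; PV = const ⇒ V₂ = 8.71 L, P₂ = 1050 kPa.
ΔU = 0 (ideal gas, T constant).
W = nRT ln(V₂/V₁) = 2.24×8.314×489×ln(0.405) = -8230 J.
Q = ΔU + W = -8230 J.

-8230 J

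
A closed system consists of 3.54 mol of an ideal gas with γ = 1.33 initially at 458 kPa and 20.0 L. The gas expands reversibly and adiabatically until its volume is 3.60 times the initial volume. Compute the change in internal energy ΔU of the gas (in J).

-9570 J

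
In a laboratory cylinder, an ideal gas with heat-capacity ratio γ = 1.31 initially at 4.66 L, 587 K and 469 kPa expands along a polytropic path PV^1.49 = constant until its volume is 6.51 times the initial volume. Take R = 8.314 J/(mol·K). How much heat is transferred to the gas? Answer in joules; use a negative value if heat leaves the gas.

-1560 J

n = P₁V₁/(RT₁) = 469×4.66/(8.314×587) = 0.448 mol.
Polytropic n=1.49: T₂ = T₁(V₁/V₂)^(n−1) = 587×(0.154)^0.49 = 234 K; P₂ = P₁(V₁/V₂)^n = 28.8 kPa.
W = (P₁V₁−P₂V₂)/(n−1) = (469×4.66−28.8×30.3)/0.49 = 2680 J.
ΔU = nCvΔT = 0.448×26.8×(234−587) = -4230 J.
Q = ΔU + W = -1560 J.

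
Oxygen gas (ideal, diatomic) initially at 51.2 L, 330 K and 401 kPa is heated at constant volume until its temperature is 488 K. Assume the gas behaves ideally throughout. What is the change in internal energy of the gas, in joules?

24600 J

n = P₁V₁/(RT₁) = 401×51.2/(8.314×330) = 7.48 mol.
Isochoric: V stays 51.2 L; P/T = const ⇒ T₂ = 488 K, P₂ = 593 kPa.
For an ideal gas ΔU = nCvΔT with Cv = (5/2)R = 20.8 J/(mol·K).
ΔU = 7.48×20.8×(488−330) = 24600 J.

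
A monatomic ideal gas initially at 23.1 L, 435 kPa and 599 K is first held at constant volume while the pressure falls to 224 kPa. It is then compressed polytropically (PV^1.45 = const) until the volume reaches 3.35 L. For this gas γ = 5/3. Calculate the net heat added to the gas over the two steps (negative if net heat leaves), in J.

n = P₁V₁/(RT₁) = 435×23.1/(8.314×599) = 2.02 mol.
Step 1 — Isochoric: V stays 23.1 L; P/T = const ⇒ T₂ = 308 K, P₂ = 224 kPa.
W = 0 (no volume change).
ΔU = nCvΔT = 2.02×12.5×(308−599) = -7310 J.
Q = ΔU = -7310 J.
State after step 1: P = 224 kPa, V = 23.1 L, T = 308 K.
Step 2 — Polytropic n=1.45: T₂ = T₁(V₁/V₂)^(n−1) = 308×(6.90)^0.45 = 735 K; P₂ = P₁(V₁/V₂)^n = 3680 kPa.
W = (P₁V₁−P₂V₂)/(n−1) = (224×23.1−3680×3.35)/0.45 = -15900 J.
ΔU = nCvΔT = 2.02×12.5×(735−308) = 10700 J.
Q = ΔU + W = -5170 J.
Net over both steps: W = -15900 J, Q = -12500 J, ΔU = 3430 J.

-12500 J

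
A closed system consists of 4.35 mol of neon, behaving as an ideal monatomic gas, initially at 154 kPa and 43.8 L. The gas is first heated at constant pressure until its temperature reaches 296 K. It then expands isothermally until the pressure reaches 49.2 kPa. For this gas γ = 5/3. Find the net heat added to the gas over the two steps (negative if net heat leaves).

T₁ = P₁V₁/(nR) = 154×43.8/(4.35×8.314) = 187 K.
Step 1 — Isobaric: P stays 154 kPa; V/T = const ⇒ T₂ = 296 K, V₂ = 69.5 L.
W = PΔV = 154×(69.5−43.8) kPa·L = 3960 J.
ΔU = nCvΔT = 4.35×12.5×(296−187) = 5940 J.
Q = ΔU + W = nCpΔT = 9900 J.
State after step 1: P = 154 kPa, V = 69.5 L, T = 296 K.
Step 2 — Isothermal: T stays 296 K; PV = const ⇒ V₂ = 218 L, P₂ = 49.2 kPa.
ΔU = 0 (ideal gas, T constant).
W = nRT ln(V₂/V₁) = 4.35×8.314×296×ln(3.13) = 12200 J.
Q = ΔU + W = 12200 J.
Net over both steps: W = 16200 J, Q = 22100 J, ΔU = 5940 J.

22100 J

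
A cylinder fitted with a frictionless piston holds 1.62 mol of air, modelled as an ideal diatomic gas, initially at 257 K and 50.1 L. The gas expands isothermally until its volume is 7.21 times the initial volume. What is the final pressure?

9.58 kPa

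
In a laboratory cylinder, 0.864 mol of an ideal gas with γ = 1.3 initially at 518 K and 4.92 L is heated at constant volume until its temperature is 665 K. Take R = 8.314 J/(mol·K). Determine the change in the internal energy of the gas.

P₁ = nRT₁/V₁ = 0.864×8.314×518/4.92 = 756 kPa.
Isochoric: V stays 4.92 L; P/T = const ⇒ T₂ = 665 K, P₂ = 971 kPa.
For an ideal gas ΔU = nCvΔT with Cv = R/(γ−1) = 27.7 J/(mol·K).
ΔU = 0.864×27.7×(665−518) = 3520 J.

3520 J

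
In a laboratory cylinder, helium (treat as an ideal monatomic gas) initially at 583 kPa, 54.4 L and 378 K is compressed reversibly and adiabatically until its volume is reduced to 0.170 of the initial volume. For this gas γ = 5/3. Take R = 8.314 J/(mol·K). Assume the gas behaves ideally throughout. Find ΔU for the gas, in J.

n = P₁V₁/(RT₁) = 583×54.4/(8.314×378) = 10.1 mol.
Adiabatic: TV^(γ−1) = const ⇒ T₂ = 378×(5.88)^0.667 = 1230 K; PV^γ = const ⇒ P₂ = 11200 kPa.
For an ideal gas ΔU = nCvΔT with Cv = (3/2)R = 12.5 J/(mol·K).
ΔU = 10.1×12.5×(1230−378) = 107000 J.

107000 J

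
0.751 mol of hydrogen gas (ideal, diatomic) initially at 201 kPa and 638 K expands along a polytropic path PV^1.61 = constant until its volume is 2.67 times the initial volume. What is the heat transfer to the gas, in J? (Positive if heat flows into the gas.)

-1550 J

V₁ = nRT₁/P₁ = 0.751×8.314×638/201 = 19.8 L.
Polytropic n=1.61: T₂ = T₁(V₁/V₂)^(n−1) = 638×(0.375)^0.61 = 350 K; P₂ = P₁(V₁/V₂)^n = 41.4 kPa.
W = (P₁V₁−P₂V₂)/(n−1) = (201×19.8−41.4×52.9)/0.61 = 2940 J.
ΔU = nCvΔT = 0.751×20.8×(350−638) = -4490 J.
Q = ΔU + W = -1550 J.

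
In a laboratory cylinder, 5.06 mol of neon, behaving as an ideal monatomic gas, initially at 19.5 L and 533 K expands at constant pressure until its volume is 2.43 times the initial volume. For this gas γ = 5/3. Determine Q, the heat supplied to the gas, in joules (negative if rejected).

80200 J

P₁ = nRT₁/V₁ = 5.06×8.314×533/19.5 = 1150 kPa.
Isobaric: P stays 1150 kPa; V/T = const ⇒ T₂ = 1300 K, V₂ = 47.4 L.
W = PΔV = 1150×(47.4−19.5) kPa·L = 32100 J.
ΔU = nCvΔT = 5.06×12.5×(1300−533) = 48100 J.
Q = ΔU + W = nCpΔT = 80200 J.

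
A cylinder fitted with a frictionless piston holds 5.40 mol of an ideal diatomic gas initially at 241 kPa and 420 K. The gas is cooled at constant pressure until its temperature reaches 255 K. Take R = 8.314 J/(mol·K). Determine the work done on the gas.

V₁ = nRT₁/P₁ = 5.40×8.314×420/241 = 78.2 L.
Isobaric: P stays 241 kPa; V/T = const ⇒ T₂ = 255 K, V₂ = 47.5 L.
W = PΔV = 241×(47.5−78.2) kPa·L = -7410 J.
Work done on the gas = −W_by = 7410 J.

7410 J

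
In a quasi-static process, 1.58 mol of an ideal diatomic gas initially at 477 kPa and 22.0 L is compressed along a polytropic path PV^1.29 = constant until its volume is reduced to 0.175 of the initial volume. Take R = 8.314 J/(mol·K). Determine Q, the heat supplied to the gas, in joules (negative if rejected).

-6550 J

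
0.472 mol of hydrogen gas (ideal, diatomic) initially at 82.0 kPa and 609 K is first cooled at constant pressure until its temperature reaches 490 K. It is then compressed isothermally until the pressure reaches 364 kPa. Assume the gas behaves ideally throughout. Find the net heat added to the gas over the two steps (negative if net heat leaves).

-4500 J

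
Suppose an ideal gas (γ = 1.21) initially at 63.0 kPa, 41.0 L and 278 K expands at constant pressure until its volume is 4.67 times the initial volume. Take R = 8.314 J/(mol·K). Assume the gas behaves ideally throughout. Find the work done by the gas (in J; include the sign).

9480 J

n = P₁V₁/(RT₁) = 63.0×41.0/(8.314×278) = 1.12 mol.
Isobaric: P stays 63.0 kPa; V/T = const ⇒ T₂ = 1300 K, V₂ = 191 L.
W = PΔV = 63.0×(191−41.0) kPa·L = 9480 J.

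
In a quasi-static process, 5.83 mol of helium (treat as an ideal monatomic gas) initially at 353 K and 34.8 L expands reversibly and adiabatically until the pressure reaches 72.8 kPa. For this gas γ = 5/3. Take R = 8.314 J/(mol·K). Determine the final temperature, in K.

164 K

P₁ = nRT₁/V₁ = 5.83×8.314×353/34.8 = 492 kPa.
Adiabatic: T₂/T₁ = (P₂/P₁)^((γ−1)/γ) ⇒ T₂ = 353×(0.148)^0.400 = 164 K; V₂ = 109 L.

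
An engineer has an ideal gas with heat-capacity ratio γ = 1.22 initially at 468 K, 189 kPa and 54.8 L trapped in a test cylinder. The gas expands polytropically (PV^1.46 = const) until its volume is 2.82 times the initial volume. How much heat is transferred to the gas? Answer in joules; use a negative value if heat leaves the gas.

n = P₁V₁/(RT₁) = 189×54.8/(8.314×468) = 2.66 mol.
Polytropic n=1.46: T₂ = T₁(V₁/V₂)^(n−1) = 468×(0.355)^0.46 = 290 K; P₂ = P₁(V₁/V₂)^n = 41.6 kPa.
W = (P₁V₁−P₂V₂)/(n−1) = (189×54.8−41.6×155)/0.46 = 8540 J.
ΔU = nCvΔT = 2.66×37.8×(290−468) = -17900 J.
Q = ΔU + W = -9320 J.

-9320 J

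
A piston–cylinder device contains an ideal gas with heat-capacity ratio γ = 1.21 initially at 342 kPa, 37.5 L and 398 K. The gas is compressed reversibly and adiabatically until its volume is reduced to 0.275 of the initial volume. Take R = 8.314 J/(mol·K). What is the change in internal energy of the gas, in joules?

n = P₁V₁/(RT₁) = 342×37.5/(8.314×398) = 3.88 mol.
Adiabatic: TV^(γ−1) = const ⇒ T₂ = 398×(3.64)^0.210 = 522 K; PV^γ = const ⇒ P₂ = 1630 kPa.
For an ideal gas ΔU = nCvΔT with Cv = R/(γ−1) = 39.6 J/(mol·K).
ΔU = 3.88×39.6×(522−398) = 19000 J.

19000 J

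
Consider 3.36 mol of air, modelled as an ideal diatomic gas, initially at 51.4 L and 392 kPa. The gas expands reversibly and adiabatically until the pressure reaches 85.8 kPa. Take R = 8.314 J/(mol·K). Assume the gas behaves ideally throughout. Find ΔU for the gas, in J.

T₁ = P₁V₁/(nR) = 392×51.4/(3.36×8.314) = 721 K.
Adiabatic: T₂/T₁ = (P₂/P₁)^((γ−1)/γ) ⇒ T₂ = 721×(0.219)^0.286 = 467 K; V₂ = 152 L.
For an ideal gas ΔU = nCvΔT with Cv = (5/2)R = 20.8 J/(mol·K).
ΔU = 3.36×20.8×(467−721) = -17700 J.

-17700 J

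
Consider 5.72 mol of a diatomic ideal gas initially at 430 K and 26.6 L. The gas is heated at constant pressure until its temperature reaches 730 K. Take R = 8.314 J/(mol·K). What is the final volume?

P₁ = nRT₁/V₁ = 5.72×8.314×430/26.6 = 769 kPa.
Isobaric: P stays 769 kPa; V/T = const ⇒ T₂ = 730 K, V₂ = 45.2 L.

45.2 L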